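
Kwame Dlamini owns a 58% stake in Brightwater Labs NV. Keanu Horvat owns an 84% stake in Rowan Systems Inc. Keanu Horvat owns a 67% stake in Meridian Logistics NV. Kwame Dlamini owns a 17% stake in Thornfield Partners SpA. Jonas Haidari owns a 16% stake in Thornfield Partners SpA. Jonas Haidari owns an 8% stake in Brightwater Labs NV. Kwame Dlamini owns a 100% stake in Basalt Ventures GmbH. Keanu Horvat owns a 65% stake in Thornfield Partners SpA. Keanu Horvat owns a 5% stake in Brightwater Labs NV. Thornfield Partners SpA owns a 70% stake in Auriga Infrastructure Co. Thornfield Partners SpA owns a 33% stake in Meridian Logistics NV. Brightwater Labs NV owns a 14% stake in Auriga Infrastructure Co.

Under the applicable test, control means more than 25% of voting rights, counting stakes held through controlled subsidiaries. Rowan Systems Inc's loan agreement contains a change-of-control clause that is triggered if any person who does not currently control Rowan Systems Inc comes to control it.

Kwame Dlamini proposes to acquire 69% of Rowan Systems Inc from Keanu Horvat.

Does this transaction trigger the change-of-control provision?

Yes

The purchase adds only to Kwame's holdings (Keanu's stake shrinks), so Kwame is the only person who could newly come to control Rowan.
Kwame holds 58% of Brightwater, so Kwame controls Brightwater.
Kwame holds 100% of Basalt, so Kwame controls Basalt.
Neither Kwame nor any entity Kwame controls holds any voting interest in Rowan.
So before the transaction, Kwame does not control Rowan.
After the purchase, Kwame holds 69% of Rowan directly, and Keanu's stake falls to 15%.
Kwame holds 69% of Rowan, so Kwame controls Rowan.
Kwame did not control Rowan before and does after, so the clause is triggered.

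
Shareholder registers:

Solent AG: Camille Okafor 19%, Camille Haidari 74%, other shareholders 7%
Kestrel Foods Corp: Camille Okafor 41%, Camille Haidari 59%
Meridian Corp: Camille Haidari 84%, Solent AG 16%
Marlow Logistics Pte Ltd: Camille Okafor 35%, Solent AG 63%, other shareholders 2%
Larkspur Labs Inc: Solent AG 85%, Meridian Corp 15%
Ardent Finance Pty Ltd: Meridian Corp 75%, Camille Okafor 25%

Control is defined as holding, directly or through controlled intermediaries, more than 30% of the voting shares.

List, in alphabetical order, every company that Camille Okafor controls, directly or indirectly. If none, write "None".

Kestrel Foods Corp, Marlow Logistics Pte Ltd

Camille Okafor holds 41% of Kestrel, so Camille Okafor controls Kestrel.
Camille Okafor holds 35% of Marlow, so Camille Okafor controls Marlow.
No other company's threshold is met.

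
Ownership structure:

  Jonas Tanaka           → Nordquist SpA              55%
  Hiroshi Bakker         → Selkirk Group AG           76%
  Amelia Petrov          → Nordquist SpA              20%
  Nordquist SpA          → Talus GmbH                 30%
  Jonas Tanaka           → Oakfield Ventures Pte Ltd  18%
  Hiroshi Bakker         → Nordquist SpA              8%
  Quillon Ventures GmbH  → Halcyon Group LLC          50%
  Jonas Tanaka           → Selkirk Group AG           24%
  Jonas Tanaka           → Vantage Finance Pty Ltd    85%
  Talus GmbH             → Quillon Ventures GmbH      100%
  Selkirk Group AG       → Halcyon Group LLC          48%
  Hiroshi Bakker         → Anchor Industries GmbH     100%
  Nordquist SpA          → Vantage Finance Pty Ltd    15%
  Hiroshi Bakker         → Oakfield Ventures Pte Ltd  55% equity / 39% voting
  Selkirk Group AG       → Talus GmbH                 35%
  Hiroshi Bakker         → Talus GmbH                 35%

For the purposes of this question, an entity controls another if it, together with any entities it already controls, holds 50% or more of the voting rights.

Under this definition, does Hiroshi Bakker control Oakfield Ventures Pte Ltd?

No

Hiroshi holds 76% of Selkirk, so Hiroshi controls Selkirk.
Selkirk and Hiroshi together hold 35% + 35% = 70% of Talus, so Hiroshi controls Talus.
Talus holds 100% of Quillon, so Hiroshi controls Quillon.
Quillon and Selkirk together hold 50% + 48% = 98% of Halcyon, so Hiroshi controls Halcyon.
Hiroshi holds 100% of Anchor, so Hiroshi controls Anchor.
In Oakfield, Hiroshi's side holds only 39%, not ≥ 50%.
So Hiroshi does not control Oakfield.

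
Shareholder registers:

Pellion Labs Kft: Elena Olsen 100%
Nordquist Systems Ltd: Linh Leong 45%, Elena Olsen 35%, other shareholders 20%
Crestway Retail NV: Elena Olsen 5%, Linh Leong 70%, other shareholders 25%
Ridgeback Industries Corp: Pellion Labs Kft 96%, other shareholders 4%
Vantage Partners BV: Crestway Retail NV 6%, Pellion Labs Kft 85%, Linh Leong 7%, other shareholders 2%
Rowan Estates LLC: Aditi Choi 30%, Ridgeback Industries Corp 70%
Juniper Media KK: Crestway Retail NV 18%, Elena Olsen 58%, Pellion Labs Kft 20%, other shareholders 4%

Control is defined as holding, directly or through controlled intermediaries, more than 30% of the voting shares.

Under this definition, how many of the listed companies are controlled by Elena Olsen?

Elena holds 100% of Pellion, so Elena controls Pellion.
Elena holds 35% of Nordquist, so Elena controls Nordquist.
Pellion holds 96% of Ridgeback, so Elena controls Ridgeback.
Pellion holds 85% of Vantage, so Elena controls Vantage.
Ridgeback holds 70% of Rowan, so Elena controls Rowan.
Elena and Pellion together hold 58% + 20% = 78% of Juniper, so Elena controls Juniper.
No other company's threshold is met.
Elena controls 6 companies.

6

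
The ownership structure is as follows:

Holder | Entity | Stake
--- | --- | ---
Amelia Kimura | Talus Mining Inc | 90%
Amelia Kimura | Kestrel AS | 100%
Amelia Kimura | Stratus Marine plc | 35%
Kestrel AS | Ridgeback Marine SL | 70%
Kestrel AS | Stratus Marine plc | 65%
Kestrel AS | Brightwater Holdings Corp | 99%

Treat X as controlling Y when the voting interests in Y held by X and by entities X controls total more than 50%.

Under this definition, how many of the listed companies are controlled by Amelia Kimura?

5

Amelia holds 90% of Talus, so Amelia controls Talus.
Amelia holds 100% of Kestrel, so Amelia controls Kestrel.
Kestrel holds 70% of Ridgeback, so Amelia controls Ridgeback.
Kestrel and Amelia together hold 65% + 35% = 100% of Stratus, so Amelia controls Stratus.
Kestrel holds 99% of Brightwater, so Amelia controls Brightwater.
Amelia controls 5 companies.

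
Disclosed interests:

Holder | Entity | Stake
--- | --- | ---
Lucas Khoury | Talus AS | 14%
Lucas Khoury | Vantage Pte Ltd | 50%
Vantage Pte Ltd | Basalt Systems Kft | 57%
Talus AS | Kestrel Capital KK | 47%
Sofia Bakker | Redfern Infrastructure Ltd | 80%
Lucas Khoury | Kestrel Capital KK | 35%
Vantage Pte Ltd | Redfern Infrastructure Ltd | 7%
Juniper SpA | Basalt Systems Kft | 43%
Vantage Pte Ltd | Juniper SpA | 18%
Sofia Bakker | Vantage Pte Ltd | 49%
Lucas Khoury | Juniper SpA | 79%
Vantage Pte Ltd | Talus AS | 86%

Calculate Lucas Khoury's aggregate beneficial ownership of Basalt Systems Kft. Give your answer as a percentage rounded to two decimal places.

66.34%

Lucas reaches Basalt along 3 paths.
Via Vantage: 50% × 57% = 28.5%.
Via Vantage → Juniper: 50% × 18% × 43% = 3.87%.
Via Juniper: 79% × 43% = 33.97%.
Total: 28.5% + 3.87% + 33.97% = 66.34%.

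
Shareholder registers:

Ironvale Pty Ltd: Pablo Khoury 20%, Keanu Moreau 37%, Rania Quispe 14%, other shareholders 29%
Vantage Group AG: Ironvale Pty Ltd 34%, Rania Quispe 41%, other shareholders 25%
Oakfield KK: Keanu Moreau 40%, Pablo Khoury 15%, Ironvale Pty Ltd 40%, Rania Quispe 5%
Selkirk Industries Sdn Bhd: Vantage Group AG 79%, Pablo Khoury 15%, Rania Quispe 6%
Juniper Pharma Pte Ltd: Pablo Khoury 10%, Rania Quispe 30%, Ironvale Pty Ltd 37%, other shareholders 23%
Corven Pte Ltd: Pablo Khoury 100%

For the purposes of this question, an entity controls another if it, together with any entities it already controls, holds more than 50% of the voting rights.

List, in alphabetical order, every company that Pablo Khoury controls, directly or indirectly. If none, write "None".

Corven Pte Ltd

Pablo holds 100% of Corven, so Pablo controls Corven.
No other company's threshold is met.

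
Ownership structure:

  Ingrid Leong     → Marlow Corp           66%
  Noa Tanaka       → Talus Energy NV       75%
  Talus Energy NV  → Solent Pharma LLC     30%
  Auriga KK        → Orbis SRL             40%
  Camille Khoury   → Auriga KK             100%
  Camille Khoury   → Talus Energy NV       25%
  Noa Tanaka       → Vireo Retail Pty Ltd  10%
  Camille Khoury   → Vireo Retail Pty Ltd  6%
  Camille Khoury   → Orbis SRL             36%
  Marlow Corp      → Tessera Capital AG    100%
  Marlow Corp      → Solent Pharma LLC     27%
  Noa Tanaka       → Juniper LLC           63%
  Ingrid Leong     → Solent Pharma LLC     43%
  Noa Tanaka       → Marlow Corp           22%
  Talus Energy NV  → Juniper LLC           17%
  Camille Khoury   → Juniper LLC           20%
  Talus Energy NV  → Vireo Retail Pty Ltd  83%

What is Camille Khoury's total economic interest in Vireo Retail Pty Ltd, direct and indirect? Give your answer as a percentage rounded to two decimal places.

26.75%

Camille reaches Vireo along 2 paths.
Via Talus: 25% × 83% = 20.75%.
Direct stake: 6% = 6%.
Total: 20.75% + 6% = 26.75%.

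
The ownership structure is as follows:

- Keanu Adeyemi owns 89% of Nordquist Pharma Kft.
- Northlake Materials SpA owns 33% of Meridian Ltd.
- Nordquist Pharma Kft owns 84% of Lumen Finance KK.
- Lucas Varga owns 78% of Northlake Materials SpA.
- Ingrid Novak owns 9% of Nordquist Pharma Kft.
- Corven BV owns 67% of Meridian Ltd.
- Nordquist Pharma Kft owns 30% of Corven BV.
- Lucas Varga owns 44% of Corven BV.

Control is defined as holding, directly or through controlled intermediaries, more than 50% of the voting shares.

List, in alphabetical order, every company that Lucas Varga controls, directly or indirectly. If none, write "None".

Northlake Materials SpA

Lucas holds 78% of Northlake, so Lucas controls Northlake.
No other company's threshold is met.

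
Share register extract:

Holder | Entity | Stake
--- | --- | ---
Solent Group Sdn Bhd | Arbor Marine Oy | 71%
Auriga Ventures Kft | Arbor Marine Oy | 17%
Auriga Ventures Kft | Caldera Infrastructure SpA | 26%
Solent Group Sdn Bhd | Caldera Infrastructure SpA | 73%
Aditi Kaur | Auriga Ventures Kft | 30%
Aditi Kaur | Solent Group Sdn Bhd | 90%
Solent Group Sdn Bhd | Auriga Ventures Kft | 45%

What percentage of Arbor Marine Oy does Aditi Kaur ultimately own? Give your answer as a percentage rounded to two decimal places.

75.89%

Aditi reaches Arbor along 3 paths.
Via Solent: 90% × 71% = 63.9%.
Via Solent → Auriga: 90% × 45% × 17% = 6.885%.
Via Auriga: 30% × 17% = 5.1%.
Total: 63.9% + 6.885% + 5.1% = 75.885%.
Rounded: 75.89%.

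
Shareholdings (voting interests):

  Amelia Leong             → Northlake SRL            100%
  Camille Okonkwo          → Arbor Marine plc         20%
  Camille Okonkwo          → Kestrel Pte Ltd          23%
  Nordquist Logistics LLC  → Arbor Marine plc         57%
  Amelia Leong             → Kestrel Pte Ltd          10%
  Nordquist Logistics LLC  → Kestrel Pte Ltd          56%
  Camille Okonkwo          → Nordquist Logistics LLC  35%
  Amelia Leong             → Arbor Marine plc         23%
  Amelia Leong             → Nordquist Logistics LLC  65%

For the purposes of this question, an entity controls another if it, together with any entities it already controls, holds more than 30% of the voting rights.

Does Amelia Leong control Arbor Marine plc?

Yes

Amelia holds 65% of Nordquist, so Amelia controls Nordquist.
Nordquist and Amelia together hold 57% + 23% = 80% of Arbor, so Amelia controls Arbor.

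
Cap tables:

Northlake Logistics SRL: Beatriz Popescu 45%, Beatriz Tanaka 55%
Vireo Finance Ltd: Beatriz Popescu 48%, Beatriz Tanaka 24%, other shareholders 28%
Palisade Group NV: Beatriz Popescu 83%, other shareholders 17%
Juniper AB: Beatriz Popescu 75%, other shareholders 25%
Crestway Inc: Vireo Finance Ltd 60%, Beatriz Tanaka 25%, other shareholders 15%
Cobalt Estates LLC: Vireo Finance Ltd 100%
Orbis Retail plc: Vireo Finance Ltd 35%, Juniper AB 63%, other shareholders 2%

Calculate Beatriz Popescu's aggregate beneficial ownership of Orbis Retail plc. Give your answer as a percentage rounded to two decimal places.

Beatriz Popescu reaches Orbis along 2 paths.
Via Vireo: 48% × 35% = 16.8%.
Via Juniper: 75% × 63% = 47.25%.
Total: 16.8% + 47.25% = 64.05%.

64.05%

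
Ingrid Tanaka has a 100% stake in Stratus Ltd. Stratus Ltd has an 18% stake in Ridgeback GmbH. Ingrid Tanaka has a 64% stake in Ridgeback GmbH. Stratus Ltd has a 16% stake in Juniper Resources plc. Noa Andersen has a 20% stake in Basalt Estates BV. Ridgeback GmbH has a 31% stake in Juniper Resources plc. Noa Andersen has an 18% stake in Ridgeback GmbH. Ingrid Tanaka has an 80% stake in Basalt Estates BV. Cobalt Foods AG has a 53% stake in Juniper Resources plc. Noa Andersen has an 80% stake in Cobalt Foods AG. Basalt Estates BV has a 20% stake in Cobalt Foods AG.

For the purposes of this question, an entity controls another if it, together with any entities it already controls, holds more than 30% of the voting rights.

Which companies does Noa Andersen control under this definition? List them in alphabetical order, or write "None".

Cobalt Foods AG, Juniper Resources plc

Noa holds 80% of Cobalt, so Noa controls Cobalt.
Cobalt holds 53% of Juniper, so Noa controls Juniper.
No other company's threshold is met.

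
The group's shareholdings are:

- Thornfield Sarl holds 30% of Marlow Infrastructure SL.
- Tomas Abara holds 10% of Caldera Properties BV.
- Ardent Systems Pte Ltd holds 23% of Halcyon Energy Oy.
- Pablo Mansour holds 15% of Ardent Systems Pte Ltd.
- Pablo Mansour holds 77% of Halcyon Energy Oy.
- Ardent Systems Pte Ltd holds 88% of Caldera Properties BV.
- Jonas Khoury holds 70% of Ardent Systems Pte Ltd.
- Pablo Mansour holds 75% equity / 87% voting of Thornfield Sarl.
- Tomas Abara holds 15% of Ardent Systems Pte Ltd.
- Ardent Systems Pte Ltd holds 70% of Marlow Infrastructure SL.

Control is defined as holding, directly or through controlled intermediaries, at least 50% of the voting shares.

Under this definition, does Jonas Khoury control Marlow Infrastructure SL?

Jonas holds 70% of Ardent, so Jonas controls Ardent.
Ardent holds 70% of Marlow, so Jonas controls Marlow.

Yes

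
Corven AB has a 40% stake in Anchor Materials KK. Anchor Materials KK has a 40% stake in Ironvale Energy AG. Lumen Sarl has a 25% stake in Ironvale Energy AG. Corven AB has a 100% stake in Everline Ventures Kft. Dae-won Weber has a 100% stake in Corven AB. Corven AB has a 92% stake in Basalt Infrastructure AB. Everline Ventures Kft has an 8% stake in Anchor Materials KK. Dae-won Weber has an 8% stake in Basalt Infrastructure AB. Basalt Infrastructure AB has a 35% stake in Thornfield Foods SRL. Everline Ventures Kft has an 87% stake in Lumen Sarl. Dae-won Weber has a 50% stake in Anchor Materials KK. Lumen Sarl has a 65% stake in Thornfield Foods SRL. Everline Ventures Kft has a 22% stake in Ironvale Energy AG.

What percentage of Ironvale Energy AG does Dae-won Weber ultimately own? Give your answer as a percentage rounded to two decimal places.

Dae-won reaches Ironvale along 5 paths.
Via Corven → Everline: 100% × 100% × 22% = 22%.
Via Corven → Everline → Lumen: 100% × 100% × 87% × 25% = 21.75%.
Via Corven → Anchor: 100% × 40% × 40% = 16%.
Via Anchor: 50% × 40% = 20%.
Via Corven → Everline → Anchor: 100% × 100% × 8% × 40% = 3.2%.
Total: 22% + 21.75% + 16% + 20% + 3.2% = 82.95%.

82.95%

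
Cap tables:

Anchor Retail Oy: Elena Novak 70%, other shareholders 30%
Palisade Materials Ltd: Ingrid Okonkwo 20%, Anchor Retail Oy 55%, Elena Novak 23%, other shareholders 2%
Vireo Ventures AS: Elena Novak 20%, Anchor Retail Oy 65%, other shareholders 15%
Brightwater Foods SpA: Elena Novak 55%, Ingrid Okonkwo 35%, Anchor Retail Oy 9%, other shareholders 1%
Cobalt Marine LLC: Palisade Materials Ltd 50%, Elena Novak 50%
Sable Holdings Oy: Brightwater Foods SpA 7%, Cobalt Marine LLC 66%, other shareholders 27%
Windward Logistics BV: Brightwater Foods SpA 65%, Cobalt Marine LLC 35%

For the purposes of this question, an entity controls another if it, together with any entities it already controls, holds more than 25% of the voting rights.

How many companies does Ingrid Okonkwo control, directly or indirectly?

Ingrid holds 35% of Brightwater, so Ingrid controls Brightwater.
Brightwater holds 65% of Windward, so Ingrid controls Windward.
No other company's threshold is met.
Ingrid controls 2 companies.

2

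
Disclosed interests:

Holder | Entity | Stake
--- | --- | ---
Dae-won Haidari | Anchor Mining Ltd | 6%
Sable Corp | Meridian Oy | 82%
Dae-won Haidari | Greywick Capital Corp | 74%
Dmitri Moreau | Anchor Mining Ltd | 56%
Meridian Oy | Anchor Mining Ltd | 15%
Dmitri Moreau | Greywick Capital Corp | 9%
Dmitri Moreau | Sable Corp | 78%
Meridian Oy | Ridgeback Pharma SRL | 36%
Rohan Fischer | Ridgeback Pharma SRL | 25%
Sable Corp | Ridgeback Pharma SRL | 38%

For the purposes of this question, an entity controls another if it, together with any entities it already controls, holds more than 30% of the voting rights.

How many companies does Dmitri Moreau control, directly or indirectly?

Dmitri holds 78% of Sable, so Dmitri controls Sable.
Sable holds 82% of Meridian, so Dmitri controls Meridian.
Sable and Meridian together hold 38% + 36% = 74% of Ridgeback, so Dmitri controls Ridgeback.
Meridian and Dmitri together hold 15% + 56% = 71% of Anchor, so Dmitri controls Anchor.
No other company's threshold is met.
Dmitri controls 4 companies.

4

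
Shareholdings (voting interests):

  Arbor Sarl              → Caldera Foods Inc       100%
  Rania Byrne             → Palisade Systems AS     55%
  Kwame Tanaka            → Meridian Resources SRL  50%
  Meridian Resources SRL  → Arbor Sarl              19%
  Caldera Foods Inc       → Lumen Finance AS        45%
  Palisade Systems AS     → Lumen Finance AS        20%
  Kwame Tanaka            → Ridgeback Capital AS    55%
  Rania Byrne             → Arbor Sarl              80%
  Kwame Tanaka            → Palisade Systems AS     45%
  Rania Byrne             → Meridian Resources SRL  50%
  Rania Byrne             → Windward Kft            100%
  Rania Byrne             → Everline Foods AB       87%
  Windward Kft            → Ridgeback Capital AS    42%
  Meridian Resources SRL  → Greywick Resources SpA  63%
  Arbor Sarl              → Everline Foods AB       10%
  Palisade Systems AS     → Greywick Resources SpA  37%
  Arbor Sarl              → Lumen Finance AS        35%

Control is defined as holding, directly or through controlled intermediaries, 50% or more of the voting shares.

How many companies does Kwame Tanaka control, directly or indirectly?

3

Kwame holds 50% of Meridian, so Kwame controls Meridian.
Meridian holds 63% of Greywick, so Kwame controls Greywick.
Kwame holds 55% of Ridgeback, so Kwame controls Ridgeback.
No other company's threshold is met.
Kwame controls 3 companies.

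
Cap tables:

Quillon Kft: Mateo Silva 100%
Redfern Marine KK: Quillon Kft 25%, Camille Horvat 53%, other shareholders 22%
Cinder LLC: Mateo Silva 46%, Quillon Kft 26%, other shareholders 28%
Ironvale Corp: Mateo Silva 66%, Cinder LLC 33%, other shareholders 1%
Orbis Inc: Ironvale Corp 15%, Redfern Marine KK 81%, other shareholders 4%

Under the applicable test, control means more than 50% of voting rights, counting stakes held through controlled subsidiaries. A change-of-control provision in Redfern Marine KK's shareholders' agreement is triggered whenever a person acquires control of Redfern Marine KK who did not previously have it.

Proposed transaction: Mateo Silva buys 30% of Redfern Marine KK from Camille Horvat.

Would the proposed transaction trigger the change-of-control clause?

Yes

The purchase adds only to Mateo's holdings (Camille's stake shrinks), so Mateo is the only person who could newly come to control Redfern.
Mateo holds 100% of Quillon, so Mateo controls Quillon.
Mateo and Quillon together hold 46% + 26% = 72% of Cinder, so Mateo controls Cinder.
Mateo and Cinder together hold 66% + 33% = 99% of Ironvale, so Mateo controls Ironvale.
In Redfern, Mateo's side holds only 25%, not > 50%.
So before the transaction, Mateo does not control Redfern.
After the purchase, Mateo holds 30% of Redfern directly, and Camille's stake falls to 23%.
Quillon and Mateo together hold 25% + 30% = 55% of Redfern, so Mateo controls Redfern.
Mateo did not control Redfern before and does after, so the clause is triggered.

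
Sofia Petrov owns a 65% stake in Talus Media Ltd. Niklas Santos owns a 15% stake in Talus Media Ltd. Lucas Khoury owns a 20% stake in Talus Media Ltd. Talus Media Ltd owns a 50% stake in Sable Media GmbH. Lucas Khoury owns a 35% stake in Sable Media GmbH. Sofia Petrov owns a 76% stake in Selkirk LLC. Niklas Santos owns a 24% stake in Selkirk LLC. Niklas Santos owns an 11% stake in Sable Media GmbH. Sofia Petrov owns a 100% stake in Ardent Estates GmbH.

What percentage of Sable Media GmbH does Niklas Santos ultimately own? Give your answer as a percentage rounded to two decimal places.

Niklas reaches Sable along 2 paths.
Direct stake: 11% = 11%.
Via Talus: 15% × 50% = 7.5%.
Total: 11% + 7.5% = 18.5%.
Rounded: 18.50%.

18.50%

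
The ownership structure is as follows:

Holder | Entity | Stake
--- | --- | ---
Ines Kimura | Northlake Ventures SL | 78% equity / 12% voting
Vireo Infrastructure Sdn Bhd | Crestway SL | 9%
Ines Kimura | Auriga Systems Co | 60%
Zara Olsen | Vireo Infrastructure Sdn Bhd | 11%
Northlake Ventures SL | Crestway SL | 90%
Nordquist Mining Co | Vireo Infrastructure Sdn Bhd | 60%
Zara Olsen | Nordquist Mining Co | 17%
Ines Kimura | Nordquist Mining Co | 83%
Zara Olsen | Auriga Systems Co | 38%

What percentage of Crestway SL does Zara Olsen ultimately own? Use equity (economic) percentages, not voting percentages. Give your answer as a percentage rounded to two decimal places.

Zara reaches Crestway along 2 paths.
Via Nordquist → Vireo: 17% × 60% × 9% = 0.918%.
Via Vireo: 11% × 9% = 0.99%.
Total: 0.918% + 0.99% = 1.908%.
Rounded: 1.91%.

1.91%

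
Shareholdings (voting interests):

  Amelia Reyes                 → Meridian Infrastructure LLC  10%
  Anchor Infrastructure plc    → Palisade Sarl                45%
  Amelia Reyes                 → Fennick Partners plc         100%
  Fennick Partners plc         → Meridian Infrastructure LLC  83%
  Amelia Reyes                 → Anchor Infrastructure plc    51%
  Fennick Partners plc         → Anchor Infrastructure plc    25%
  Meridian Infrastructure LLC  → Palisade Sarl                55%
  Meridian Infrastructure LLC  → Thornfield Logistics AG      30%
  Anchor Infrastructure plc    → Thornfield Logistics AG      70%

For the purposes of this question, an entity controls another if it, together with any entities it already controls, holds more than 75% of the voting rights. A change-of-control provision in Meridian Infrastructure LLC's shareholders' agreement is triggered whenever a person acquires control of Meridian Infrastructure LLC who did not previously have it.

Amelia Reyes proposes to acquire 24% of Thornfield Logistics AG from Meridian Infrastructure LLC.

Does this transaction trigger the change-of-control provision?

No

The purchase adds only to Amelia's holdings (Meridian's stake shrinks), so Amelia is the only person who could newly come to control Meridian.
Amelia holds 100% of Fennick, so Amelia controls Fennick.
Amelia and Fennick together hold 10% + 83% = 93% of Meridian, so Amelia controls Meridian.
So Amelia already controls Meridian before the transaction.
After the purchase, Amelia holds 24% of Thornfield directly, and Meridian's stake falls to 6%.
Amelia controlled Meridian already, so this is not a new person acquiring control; every other person's position is unchanged or reduced.
No new person acquires control, so the clause is not triggered.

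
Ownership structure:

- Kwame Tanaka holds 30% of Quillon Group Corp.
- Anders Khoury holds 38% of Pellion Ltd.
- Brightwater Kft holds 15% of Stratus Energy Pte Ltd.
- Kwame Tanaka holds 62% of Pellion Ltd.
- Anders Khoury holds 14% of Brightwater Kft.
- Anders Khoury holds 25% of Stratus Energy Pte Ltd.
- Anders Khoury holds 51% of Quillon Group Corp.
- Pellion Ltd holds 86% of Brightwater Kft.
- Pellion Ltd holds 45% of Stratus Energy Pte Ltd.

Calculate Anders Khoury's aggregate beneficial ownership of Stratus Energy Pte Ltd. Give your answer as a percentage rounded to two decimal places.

Anders reaches Stratus along 4 paths.
Via Pellion: 38% × 45% = 17.1%.
Via Brightwater: 14% × 15% = 2.1%.
Via Pellion → Brightwater: 38% × 86% × 15% = 4.902%.
Direct stake: 25% = 25%.
Total: 17.1% + 2.1% + 4.902% + 25% = 49.102%.
Rounded: 49.10%.

49.10%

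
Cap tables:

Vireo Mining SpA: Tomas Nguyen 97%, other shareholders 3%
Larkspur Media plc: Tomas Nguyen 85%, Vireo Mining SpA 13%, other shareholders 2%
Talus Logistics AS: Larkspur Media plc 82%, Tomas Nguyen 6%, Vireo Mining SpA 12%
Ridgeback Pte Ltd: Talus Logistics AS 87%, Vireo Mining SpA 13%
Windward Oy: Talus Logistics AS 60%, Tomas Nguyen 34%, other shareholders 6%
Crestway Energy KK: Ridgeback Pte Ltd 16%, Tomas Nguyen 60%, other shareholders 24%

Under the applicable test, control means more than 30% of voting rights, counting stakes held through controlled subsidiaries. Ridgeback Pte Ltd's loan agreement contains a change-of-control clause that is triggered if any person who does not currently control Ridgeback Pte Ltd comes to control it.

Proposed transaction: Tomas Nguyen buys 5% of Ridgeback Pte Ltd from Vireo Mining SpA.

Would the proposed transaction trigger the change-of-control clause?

No

The purchase adds only to Tomas's holdings (Vireo's stake shrinks), so Tomas is the only person who could newly come to control Ridgeback.
Tomas holds 97% of Vireo, so Tomas controls Vireo.
Tomas and Vireo together hold 85% + 13% = 98% of Larkspur, so Tomas controls Larkspur.
Larkspur and Tomas and Vireo together hold 82% + 6% + 12% = 100% of Talus, so Tomas controls Talus.
Talus and Vireo together hold 87% + 13% = 100% of Ridgeback, so Tomas controls Ridgeback.
So Tomas already controls Ridgeback before the transaction.
After the purchase, Tomas holds 5% of Ridgeback directly, and Vireo's stake falls to 8%.
Tomas controlled Ridgeback already, so this is not a new person acquiring control; every other person's position is unchanged or reduced.
No new person acquires control, so the clause is not triggered.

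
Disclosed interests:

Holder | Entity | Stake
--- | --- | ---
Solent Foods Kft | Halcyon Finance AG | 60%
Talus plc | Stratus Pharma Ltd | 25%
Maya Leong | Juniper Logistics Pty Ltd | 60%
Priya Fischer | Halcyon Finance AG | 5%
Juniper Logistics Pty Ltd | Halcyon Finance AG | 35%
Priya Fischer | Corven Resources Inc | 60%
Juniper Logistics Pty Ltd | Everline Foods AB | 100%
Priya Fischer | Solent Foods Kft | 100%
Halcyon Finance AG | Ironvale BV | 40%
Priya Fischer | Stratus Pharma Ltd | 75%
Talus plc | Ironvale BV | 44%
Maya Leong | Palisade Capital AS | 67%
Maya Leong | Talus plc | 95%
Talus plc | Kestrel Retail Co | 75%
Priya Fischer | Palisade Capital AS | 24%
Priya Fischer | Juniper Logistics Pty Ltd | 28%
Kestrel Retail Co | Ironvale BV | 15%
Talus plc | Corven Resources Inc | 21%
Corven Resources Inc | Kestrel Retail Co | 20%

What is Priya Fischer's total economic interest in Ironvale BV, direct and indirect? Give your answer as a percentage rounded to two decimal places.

Priya reaches Ironvale along 4 paths.
Via Solent → Halcyon: 100% × 60% × 40% = 24%.
Via Juniper → Halcyon: 28% × 35% × 40% = 3.92%.
Via Halcyon: 5% × 40% = 2%.
Via Corven → Kestrel: 60% × 20% × 15% = 1.8%.
Total: 24% + 3.92% + 2% + 1.8% = 31.72%.

31.72%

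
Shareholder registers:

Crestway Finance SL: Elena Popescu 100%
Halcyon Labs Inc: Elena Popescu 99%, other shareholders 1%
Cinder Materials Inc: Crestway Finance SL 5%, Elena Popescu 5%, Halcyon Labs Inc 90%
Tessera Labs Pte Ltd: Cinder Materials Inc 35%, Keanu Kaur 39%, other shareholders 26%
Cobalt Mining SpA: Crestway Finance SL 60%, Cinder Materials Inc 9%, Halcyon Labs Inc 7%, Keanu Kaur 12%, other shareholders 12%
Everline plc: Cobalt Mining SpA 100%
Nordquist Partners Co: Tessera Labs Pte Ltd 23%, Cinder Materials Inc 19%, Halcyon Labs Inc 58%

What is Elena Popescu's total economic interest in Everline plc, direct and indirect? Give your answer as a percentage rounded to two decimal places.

75.85%

Elena reaches Everline along 5 paths.
Via Crestway → Cobalt: 100% × 60% × 100% = 60%.
Via Crestway → Cinder → Cobalt: 100% × 5% × 9% × 100% = 0.45%.
Via Cinder → Cobalt: 5% × 9% × 100% = 0.45%.
Via Halcyon → Cinder → Cobalt: 99% × 90% × 9% × 100% = 8.019%.
Via Halcyon → Cobalt: 99% × 7% × 100% = 6.93%.
Total: 60% + 0.45% + 0.45% + 8.019% + 6.93% = 75.849%.
Rounded: 75.85%.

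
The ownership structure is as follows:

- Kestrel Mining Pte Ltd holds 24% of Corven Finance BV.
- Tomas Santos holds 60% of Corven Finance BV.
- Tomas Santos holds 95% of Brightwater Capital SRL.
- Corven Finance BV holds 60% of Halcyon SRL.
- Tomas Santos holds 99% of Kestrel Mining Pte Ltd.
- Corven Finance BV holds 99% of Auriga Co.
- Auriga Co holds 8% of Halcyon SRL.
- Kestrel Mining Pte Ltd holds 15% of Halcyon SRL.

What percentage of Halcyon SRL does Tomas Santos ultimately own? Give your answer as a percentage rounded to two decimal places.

Tomas reaches Halcyon along 5 paths.
Via Kestrel: 99% × 15% = 14.85%.
Via Corven: 60% × 60% = 36%.
Via Kestrel → Corven: 99% × 24% × 60% = 14.256%.
Via Corven → Auriga: 60% × 99% × 8% = 4.752%.
Via Kestrel → Corven → Auriga: 99% × 24% × 99% × 8% = 1.881792%.
Total: 14.85% + 36% + 14.256% + 4.752% + 1.881792% = 71.739792%.
Rounded: 71.74%.

71.74%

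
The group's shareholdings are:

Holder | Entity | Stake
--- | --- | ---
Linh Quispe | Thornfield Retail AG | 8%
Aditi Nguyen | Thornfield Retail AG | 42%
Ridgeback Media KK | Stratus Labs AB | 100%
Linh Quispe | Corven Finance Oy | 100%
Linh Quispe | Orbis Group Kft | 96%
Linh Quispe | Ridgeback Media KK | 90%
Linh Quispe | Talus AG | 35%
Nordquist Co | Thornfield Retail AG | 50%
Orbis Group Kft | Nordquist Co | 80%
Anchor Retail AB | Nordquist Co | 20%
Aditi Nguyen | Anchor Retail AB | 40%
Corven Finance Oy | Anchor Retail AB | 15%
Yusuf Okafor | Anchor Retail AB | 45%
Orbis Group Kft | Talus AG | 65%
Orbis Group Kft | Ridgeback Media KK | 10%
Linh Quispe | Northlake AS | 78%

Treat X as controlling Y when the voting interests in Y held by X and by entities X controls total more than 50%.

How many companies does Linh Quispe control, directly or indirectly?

Linh holds 96% of Orbis, so Linh controls Orbis.
Linh holds 100% of Corven, so Linh controls Corven.
Orbis and Linh together hold 10% + 90% = 100% of Ridgeback, so Linh controls Ridgeback.
Linh holds 78% of Northlake, so Linh controls Northlake.
Ridgeback holds 100% of Stratus, so Linh controls Stratus.
Orbis holds 80% of Nordquist, so Linh controls Nordquist.
Linh and Orbis together hold 35% + 65% = 100% of Talus, so Linh controls Talus.
Nordquist and Linh together hold 50% + 8% = 58% of Thornfield, so Linh controls Thornfield.
No other company's threshold is met.
Linh controls 8 companies.

8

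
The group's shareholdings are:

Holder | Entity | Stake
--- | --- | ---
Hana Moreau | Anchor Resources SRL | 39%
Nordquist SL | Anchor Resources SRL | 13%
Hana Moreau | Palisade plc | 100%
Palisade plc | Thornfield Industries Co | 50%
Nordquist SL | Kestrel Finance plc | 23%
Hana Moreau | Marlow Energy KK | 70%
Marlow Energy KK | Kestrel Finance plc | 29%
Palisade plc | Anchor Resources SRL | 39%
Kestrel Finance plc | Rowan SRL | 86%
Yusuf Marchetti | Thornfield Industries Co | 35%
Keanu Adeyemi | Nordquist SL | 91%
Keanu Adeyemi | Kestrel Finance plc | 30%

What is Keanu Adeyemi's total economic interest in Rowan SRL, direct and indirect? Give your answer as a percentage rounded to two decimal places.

Keanu reaches Rowan along 2 paths.
Via Nordquist → Kestrel: 91% × 23% × 86% = 17.9998%.
Via Kestrel: 30% × 86% = 25.8%.
Total: 17.9998% + 25.8% = 43.7998%.
Rounded: 43.80%.

43.80%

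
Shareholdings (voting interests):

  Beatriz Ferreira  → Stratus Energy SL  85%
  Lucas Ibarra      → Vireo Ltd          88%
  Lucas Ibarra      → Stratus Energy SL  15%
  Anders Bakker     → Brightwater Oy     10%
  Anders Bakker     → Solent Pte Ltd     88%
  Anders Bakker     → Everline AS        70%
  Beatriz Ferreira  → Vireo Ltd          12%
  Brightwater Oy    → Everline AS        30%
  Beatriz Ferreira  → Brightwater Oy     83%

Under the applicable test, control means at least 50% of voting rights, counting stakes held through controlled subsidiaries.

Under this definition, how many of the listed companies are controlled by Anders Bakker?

Anders holds 88% of Solent, so Anders controls Solent.
Anders holds 70% of Everline, so Anders controls Everline.
No other company's threshold is met.
Anders controls 2 companies.

2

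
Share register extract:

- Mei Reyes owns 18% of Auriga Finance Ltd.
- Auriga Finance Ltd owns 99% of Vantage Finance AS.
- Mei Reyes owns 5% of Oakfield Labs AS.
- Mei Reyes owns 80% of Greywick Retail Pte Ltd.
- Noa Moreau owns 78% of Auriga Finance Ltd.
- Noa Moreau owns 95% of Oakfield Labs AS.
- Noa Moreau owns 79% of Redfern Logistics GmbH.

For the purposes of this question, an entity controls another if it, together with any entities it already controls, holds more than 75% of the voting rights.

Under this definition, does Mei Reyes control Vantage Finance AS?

No

Mei holds 80% of Greywick, so Mei controls Greywick.
Neither Mei nor any entity Mei controls holds any voting interest in Vantage.
So Mei does not control Vantage.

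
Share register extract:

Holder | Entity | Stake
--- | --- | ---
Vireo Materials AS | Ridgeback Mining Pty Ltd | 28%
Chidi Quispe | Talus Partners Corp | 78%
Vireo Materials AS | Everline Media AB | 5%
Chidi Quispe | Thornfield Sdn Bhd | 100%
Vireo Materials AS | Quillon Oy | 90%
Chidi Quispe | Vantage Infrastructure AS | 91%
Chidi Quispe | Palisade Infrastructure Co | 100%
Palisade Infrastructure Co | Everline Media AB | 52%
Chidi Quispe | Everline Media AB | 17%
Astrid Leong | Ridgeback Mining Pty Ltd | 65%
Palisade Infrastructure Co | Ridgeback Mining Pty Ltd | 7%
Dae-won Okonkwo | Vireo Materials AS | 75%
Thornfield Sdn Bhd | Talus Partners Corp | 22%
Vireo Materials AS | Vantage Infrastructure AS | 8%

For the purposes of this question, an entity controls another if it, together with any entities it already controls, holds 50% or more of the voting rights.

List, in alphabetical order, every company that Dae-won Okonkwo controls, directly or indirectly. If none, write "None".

Quillon Oy, Vireo Materials AS

Dae-won holds 75% of Vireo, so Dae-won controls Vireo.
Vireo holds 90% of Quillon, so Dae-won controls Quillon.
No other company's threshold is met.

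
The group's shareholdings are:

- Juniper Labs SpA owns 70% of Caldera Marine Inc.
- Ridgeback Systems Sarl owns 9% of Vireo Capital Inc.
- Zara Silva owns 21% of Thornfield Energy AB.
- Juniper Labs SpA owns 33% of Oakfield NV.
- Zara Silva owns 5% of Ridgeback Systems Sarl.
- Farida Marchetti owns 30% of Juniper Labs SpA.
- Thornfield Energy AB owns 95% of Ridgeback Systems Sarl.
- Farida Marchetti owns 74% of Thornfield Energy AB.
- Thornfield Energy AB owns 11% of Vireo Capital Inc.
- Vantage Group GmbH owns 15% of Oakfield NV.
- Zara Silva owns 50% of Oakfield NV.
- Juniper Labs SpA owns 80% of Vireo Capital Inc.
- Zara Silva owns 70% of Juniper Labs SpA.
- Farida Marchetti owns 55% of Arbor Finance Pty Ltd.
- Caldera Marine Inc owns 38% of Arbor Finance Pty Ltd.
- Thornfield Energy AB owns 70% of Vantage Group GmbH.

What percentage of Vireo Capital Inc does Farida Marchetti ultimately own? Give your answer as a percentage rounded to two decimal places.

38.47%

Farida reaches Vireo along 3 paths.
Via Thornfield: 74% × 11% = 8.14%.
Via Juniper: 30% × 80% = 24%.
Via Thornfield → Ridgeback: 74% × 95% × 9% = 6.327%.
Total: 8.14% + 24% + 6.327% = 38.467%.
Rounded: 38.47%.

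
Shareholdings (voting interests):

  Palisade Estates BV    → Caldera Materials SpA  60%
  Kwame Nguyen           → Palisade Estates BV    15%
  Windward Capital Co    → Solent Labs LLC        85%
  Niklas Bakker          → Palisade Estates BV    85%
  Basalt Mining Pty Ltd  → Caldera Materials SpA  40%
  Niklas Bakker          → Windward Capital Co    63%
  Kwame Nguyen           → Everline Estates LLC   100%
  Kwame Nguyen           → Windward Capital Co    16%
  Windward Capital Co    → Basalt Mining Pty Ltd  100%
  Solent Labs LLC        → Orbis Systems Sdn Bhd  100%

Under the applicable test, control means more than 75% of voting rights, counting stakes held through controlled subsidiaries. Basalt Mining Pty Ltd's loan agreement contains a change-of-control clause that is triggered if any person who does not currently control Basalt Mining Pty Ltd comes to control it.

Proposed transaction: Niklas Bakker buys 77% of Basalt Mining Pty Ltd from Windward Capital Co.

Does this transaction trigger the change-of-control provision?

Yes

The purchase adds only to Niklas's holdings (Windward's stake shrinks), so Niklas is the only person who could newly come to control Basalt.
Niklas holds 85% of Palisade, so Niklas controls Palisade.
Neither Niklas nor any entity Niklas controls holds any voting interest in Basalt.
So before the transaction, Niklas does not control Basalt.
After the purchase, Niklas holds 77% of Basalt directly, and Windward's stake falls to 23%.
Niklas holds 77% of Basalt, so Niklas controls Basalt.
Niklas did not control Basalt before and does after, so the clause is triggered.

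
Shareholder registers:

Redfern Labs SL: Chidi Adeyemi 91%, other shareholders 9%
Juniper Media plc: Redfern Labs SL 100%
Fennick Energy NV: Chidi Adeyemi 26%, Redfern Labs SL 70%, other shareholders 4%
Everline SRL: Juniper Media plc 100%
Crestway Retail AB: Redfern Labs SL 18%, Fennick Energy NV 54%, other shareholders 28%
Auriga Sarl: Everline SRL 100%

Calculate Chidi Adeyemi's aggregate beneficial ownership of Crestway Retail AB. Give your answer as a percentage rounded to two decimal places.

Chidi reaches Crestway along 3 paths.
Via Redfern: 91% × 18% = 16.38%.
Via Fennick: 26% × 54% = 14.04%.
Via Redfern → Fennick: 91% × 70% × 54% = 34.398%.
Total: 16.38% + 14.04% + 34.398% = 64.818%.
Rounded: 64.82%.

64.82%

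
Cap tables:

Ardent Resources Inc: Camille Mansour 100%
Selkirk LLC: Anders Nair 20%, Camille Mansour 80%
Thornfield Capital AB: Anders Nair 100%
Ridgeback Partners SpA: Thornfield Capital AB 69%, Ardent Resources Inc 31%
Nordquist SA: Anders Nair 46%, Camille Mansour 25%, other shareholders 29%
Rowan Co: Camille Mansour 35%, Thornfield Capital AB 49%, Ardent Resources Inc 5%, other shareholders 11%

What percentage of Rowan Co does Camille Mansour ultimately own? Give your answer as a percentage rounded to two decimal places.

40.00%

Camille reaches Rowan along 2 paths.
Direct stake: 35% = 35%.
Via Ardent: 100% × 5% = 5%.
Total: 35% + 5% = 40%.
Rounded: 40.00%.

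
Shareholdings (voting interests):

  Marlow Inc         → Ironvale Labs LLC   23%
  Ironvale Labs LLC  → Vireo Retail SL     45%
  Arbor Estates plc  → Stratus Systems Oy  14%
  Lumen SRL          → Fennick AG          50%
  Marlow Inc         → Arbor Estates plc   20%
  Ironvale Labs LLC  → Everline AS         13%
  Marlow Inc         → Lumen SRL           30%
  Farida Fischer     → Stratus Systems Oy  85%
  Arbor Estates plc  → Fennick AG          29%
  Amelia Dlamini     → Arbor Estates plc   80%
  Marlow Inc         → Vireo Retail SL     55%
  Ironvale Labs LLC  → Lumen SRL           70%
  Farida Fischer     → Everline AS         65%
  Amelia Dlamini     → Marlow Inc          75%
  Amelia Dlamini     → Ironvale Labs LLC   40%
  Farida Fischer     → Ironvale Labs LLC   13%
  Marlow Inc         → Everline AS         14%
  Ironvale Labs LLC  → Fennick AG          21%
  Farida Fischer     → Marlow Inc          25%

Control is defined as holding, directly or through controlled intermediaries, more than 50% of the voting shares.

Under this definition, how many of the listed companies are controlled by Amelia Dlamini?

Amelia holds 75% of Marlow, so Amelia controls Marlow.
Marlow and Amelia together hold 20% + 80% = 100% of Arbor, so Amelia controls Arbor.
Marlow and Amelia together hold 23% + 40% = 63% of Ironvale, so Amelia controls Ironvale.
Ironvale and Marlow together hold 70% + 30% = 100% of Lumen, so Amelia controls Lumen.
Ironvale and Arbor and Lumen together hold 21% + 29% + 50% = 100% of Fennick, so Amelia controls Fennick.
Marlow and Ironvale together hold 55% + 45% = 100% of Vireo, so Amelia controls Vireo.
No other company's threshold is met.
Amelia controls 6 companies.

6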